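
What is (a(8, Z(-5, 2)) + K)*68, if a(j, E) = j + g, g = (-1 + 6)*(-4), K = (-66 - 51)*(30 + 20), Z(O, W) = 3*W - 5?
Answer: -398616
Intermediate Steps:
Z(O, W) = -5 + 3*W
K = -5850 (K = -117*50 = -5850)
g = -20 (g = 5*(-4) = -20)
a(j, E) = -20 + j (a(j, E) = j - 20 = -20 + j)
(a(8, Z(-5, 2)) + K)*68 = ((-20 + 8) - 5850)*68 = (-12 - 5850)*68 = -5862*68 = -398616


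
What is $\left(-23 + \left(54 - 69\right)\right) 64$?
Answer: $-2432$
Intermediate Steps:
$\left(-23 + \left(54 - 69\right)\right) 64 = \left(-23 - 15\right) 64 = \left(-38\right) 64 = -2432$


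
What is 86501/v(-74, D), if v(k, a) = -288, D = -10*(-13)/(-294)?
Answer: -86501/288 ≈ -300.35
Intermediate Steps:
D = -65/147 (D = 130*(-1/294) = -65/147 ≈ -0.44218)
86501/v(-74, D) = 86501/(-288) = 86501*(-1/288) = -86501/288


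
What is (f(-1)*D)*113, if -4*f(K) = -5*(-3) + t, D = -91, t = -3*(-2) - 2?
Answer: 195377/4 ≈ 48844.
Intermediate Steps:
t = 4 (t = 6 - 2 = 4)
f(K) = -19/4 (f(K) = -(-5*(-3) + 4)/4 = -(15 + 4)/4 = -¼*19 = -19/4)
(f(-1)*D)*113 = -19/4*(-91)*113 = (1729/4)*113 = 195377/4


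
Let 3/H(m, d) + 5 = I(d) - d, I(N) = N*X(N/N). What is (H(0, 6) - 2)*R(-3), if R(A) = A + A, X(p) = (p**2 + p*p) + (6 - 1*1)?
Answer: 354/31 ≈ 11.419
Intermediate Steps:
X(p) = 5 + 2*p**2 (X(p) = (p**2 + p**2) + (6 - 1) = 2*p**2 + 5 = 5 + 2*p**2)
R(A) = 2*A
I(N) = 7*N (I(N) = N*(5 + 2*(N/N)**2) = N*(5 + 2*1**2) = N*(5 + 2*1) = N*(5 + 2) = N*7 = 7*N)
H(m, d) = 3/(-5 + 6*d) (H(m, d) = 3/(-5 + (7*d - d)) = 3/(-5 + 6*d))
(H(0, 6) - 2)*R(-3) = (3/(-5 + 6*6) - 2)*(2*(-3)) = (3/(-5 + 36) - 2)*(-6) = (3/31 - 2)*(-6) = -59/31*(-6) = 354/31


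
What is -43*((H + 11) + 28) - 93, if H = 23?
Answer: -2759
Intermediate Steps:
-43*((H + 11) + 28) - 93 = -43*((23 + 11) + 28) - 93 = -43*(34 + 28) - 93 = -43*62 - 93 = -2666 - 93 = -2759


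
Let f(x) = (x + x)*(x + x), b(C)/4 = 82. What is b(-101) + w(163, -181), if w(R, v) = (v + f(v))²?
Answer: 17125125097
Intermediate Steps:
b(C) = 328 (b(C) = 4*82 = 328)
f(x) = 4*x² (f(x) = (2*x)*(2*x) = 4*x²)
w(R, v) = (v + 4*v²)²
b(-101) + w(163, -181) = 328 + (-181)²*(1 + 4*(-181))² = 328 + 32761*(1 - 724)² = 328 + 32761*(-723)² = 328 + 32761*522729 = 328 + 17125124769 = 17125125097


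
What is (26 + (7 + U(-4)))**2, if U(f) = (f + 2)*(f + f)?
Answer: 2401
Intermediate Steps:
U(f) = 2*f*(2 + f) (U(f) = (2 + f)*(2*f) = 2*f*(2 + f))
(26 + (7 + U(-4)))**2 = (26 + (7 + 2*(-4)*(2 - 4)))**2 = (26 + (7 + 2*(-4)*(-2)))**2 = (26 + (7 + 16))**2 = (26 + 23)**2 = 49**2 = 2401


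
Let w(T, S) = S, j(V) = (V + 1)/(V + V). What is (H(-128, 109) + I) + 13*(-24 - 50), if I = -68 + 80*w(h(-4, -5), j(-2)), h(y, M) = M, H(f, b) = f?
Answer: -1138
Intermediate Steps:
j(V) = (1 + V)/(2*V) (j(V) = (1 + V)/((2*V)) = (1 + V)*(1/(2*V)) = (1 + V)/(2*V))
I = -48 (I = -68 + 80*((1/2)*(1 - 2)/(-2)) = -68 + 80*((1/2)*(-1/2)*(-1)) = -68 + 80*(1/4) = -68 + 20 = -48)
(H(-128, 109) + I) + 13*(-24 - 50) = (-128 - 48) + 13*(-24 - 50) = -176 + 13*(-74) = -176 - 962 = -1138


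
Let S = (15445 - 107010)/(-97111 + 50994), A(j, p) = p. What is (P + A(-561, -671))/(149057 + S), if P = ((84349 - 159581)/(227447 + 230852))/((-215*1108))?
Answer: -844599278655162579/187623117368257870130 ≈ -0.0045016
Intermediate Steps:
S = 91565/46117 (S = -91565/(-46117) = -91565*(-1/46117) = 91565/46117 ≈ 1.9855)
P = 18808/27293996945 (P = -75232/458299/(-238220) = -75232*1/458299*(-1/238220) = -75232/458299*(-1/238220) = 18808/27293996945 ≈ 6.8909e-7)
(P + A(-561, -671))/(149057 + S) = (18808/27293996945 - 671)/(149057 + 91565/46117) = -18314271931287/(27293996945*6874153234/46117) = -18314271931287/27293996945*46117/6874153234 = -844599278655162579/187623117368257870130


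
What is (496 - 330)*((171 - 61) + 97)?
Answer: 34362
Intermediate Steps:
(496 - 330)*((171 - 61) + 97) = 166*(110 + 97) = 166*207 = 34362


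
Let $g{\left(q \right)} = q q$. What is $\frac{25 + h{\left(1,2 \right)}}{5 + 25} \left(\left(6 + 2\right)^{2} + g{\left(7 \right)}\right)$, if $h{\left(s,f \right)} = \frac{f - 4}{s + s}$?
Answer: $\frac{452}{5} \approx 90.4$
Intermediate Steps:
$h{\left(s,f \right)} = \frac{-4 + f}{2 s}$
$g{\left(q \right)} = q^{2}$
$\frac{25 + h{\left(1,2 \right)}}{5 + 25} \left(\left(6 + 2\right)^{2} + g{\left(7 \right)}\right) = \frac{25 + \frac{-4 + 2}{2 \cdot 1}}{5 + 25} \left(\left(6 + 2\right)^{2} + 7^{2}\right) = \frac{25 + \frac{1}{2} \cdot 1 \left(-2\right)}{30} \left(8^{2} + 49\right) = \left(25 - 1\right) \frac{1}{30} \left(64 + 49\right) = 24 \cdot \frac{1}{30} \cdot 113 = \frac{4}{5} \cdot 113 = \frac{452}{5}$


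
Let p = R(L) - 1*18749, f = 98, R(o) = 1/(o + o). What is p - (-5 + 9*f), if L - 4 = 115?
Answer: -4670987/238 ≈ -19626.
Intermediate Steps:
L = 119 (L = 4 + 115 = 119)
R(o) = 1/(2*o)
p = -4462261/238 (p = (½)/119 - 1*18749 = (½)*(1/119) - 18749 = 1/238 - 18749 = -4462261/238 ≈ -18749.)
p - (-5 + 9*f) = -4462261/238 - (-5 + 9*98) = -4462261/238 - (-5 + 882) = -4462261/238 - 1*877 = -4462261/238 - 877 = -4670987/238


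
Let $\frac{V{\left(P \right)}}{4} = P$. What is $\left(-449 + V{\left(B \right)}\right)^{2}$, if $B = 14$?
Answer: $154449$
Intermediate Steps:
$V{\left(P \right)} = 4 P$
$\left(-449 + V{\left(B \right)}\right)^{2} = \left(-449 + 4 \cdot 14\right)^{2} = \left(-449 + 56\right)^{2} = \left(-393\right)^{2} = 154449$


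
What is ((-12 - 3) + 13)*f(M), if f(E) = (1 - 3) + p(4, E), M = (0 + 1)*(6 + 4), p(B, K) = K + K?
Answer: -36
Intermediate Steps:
p(B, K) = 2*K
M = 10 (M = 1*10 = 10)
f(E) = -2 + 2*E (f(E) = (1 - 3) + 2*E = -2 + 2*E)
((-12 - 3) + 13)*f(M) = ((-12 - 3) + 13)*(-2 + 2*10) = (-15 + 13)*(-2 + 20) = -2*18 = -36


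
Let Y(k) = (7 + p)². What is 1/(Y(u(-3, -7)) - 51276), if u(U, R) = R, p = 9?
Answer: -1/51020 ≈ -1.9600e-5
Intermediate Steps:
Y(k) = 256 (Y(k) = (7 + 9)² = 16² = 256)
1/(Y(u(-3, -7)) - 51276) = 1/(256 - 51276) = 1/(-51020) = -1/51020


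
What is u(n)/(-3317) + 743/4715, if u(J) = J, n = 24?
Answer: 2351371/15639655 ≈ 0.15035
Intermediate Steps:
u(n)/(-3317) + 743/4715 = 24/(-3317) + 743/4715 = 24*(-1/3317) + 743*(1/4715) = -24/3317 + 743/4715 = 2351371/15639655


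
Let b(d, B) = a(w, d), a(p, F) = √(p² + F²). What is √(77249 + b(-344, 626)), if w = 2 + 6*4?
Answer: √(77249 + 2*√29753) ≈ 278.56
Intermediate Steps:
w = 26 (w = 2 + 24 = 26)
a(p, F) = √(F² + p²)
b(d, B) = √(676 + d²) (b(d, B) = √(d² + 26²) = √(d² + 676) = √(676 + d²))
√(77249 + b(-344, 626)) = √(77249 + √(676 + (-344)²)) = √(77249 + √(676 + 118336)) = √(77249 + √119012) = √(77249 + 2*√29753)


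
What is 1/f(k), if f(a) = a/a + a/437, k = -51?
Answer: 437/386 ≈ 1.1321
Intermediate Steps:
f(a) = 1 + a/437 (f(a) = 1 + a*(1/437) = 1 + a/437)
1/f(k) = 1/(1 + (1/437)*(-51)) = 1/(1 - 51/437) = 1/(386/437) = 437/386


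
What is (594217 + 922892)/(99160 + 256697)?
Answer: 505703/118619 ≈ 4.2633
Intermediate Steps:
(594217 + 922892)/(99160 + 256697) = 1517109/355857 = 1517109*(1/355857) = 505703/118619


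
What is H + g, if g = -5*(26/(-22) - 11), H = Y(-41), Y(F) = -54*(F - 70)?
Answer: 66604/11 ≈ 6054.9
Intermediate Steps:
Y(F) = 3780 - 54*F (Y(F) = -54*(-70 + F) = 3780 - 54*F)
H = 5994 (H = 3780 - 54*(-41) = 3780 + 2214 = 5994)
g = 670/11 (g = -5*(26*(-1/22) - 11) = -5*(-13/11 - 11) = -5*(-134/11) = 670/11 ≈ 60.909)
H + g = 5994 + 670/11 = 66604/11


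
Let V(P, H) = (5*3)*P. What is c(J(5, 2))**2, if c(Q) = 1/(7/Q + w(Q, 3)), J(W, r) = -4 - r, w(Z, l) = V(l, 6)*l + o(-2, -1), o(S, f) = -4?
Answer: 36/606841 ≈ 5.9324e-5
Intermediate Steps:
V(P, H) = 15*P
w(Z, l) = -4 + 15*l**2 (w(Z, l) = (15*l)*l - 4 = 15*l**2 - 4 = -4 + 15*l**2)
c(Q) = 1/(131 + 7/Q) (c(Q) = 1/(7/Q + (-4 + 15*3**2)) = 1/(7/Q + (-4 + 15*9)) = 1/(7/Q + (-4 + 135)) = 1/(7/Q + 131) = 1/(131 + 7/Q))
c(J(5, 2))**2 = ((-4 - 1*2)/(7 + 131*(-4 - 1*2)))**2 = ((-4 - 2)/(7 + 131*(-4 - 2)))**2 = (-6/(7 + 131*(-6)))**2 = (-6/(7 - 786))**2 = (-6/(-779))**2 = (-6*(-1/779))**2 = (6/779)**2 = 36/606841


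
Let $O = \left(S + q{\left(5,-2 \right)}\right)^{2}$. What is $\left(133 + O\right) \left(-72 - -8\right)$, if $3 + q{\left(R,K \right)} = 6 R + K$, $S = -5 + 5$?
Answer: $-48512$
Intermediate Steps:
$S = 0$
$q{\left(R,K \right)} = -3 + K + 6 R$ ($q{\left(R,K \right)} = -3 + \left(6 R + K\right) = -3 + \left(K + 6 R\right) = -3 + K + 6 R$)
$O = 625$ ($O = \left(0 - -25\right)^{2} = \left(0 + 25\right)^{2} = 25^{2} = 625$)
$\left(133 + O\right) \left(-72 - -8\right) = \left(133 + 625\right) \left(-72 - -8\right) = 758 \left(-72 + 8\right) = 758 \left(-64\right) = -48512$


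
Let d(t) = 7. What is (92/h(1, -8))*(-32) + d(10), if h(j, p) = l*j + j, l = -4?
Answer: 2965/3 ≈ 988.33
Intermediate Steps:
h(j, p) = -3*j (h(j, p) = -4*j + j = -3*j)
(92/h(1, -8))*(-32) + d(10) = (92/((-3*1)))*(-32) + 7 = (92/(-3))*(-32) + 7 = (92*(-1/3))*(-32) + 7 = -92/3*(-32) + 7 = 2944/3 + 7 = 2965/3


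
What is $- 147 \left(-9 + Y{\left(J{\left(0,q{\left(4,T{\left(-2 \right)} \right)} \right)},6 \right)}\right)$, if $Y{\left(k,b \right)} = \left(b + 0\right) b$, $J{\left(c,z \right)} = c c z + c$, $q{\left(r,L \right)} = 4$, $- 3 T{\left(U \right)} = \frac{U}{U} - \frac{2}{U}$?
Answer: $-3969$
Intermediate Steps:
$T{\left(U \right)} = - \frac{1}{3} + \frac{2}{3 U}$ ($T{\left(U \right)} = - \frac{\frac{U}{U} - \frac{2}{U}}{3} = - \frac{1 - \frac{2}{U}}{3} = - \frac{1}{3} + \frac{2}{3 U}$)
$J{\left(c,z \right)} = c + z c^{2}$ ($J{\left(c,z \right)} = c^{2} z + c = z c^{2} + c = c + z c^{2}$)
$Y{\left(k,b \right)} = b^{2}$ ($Y{\left(k,b \right)} = b b = b^{2}$)
$- 147 \left(-9 + Y{\left(J{\left(0,q{\left(4,T{\left(-2 \right)} \right)} \right)},6 \right)}\right) = - 147 \left(-9 + 6^{2}\right) = - 147 \left(-9 + 36\right) = \left(-147\right) 27 = -3969$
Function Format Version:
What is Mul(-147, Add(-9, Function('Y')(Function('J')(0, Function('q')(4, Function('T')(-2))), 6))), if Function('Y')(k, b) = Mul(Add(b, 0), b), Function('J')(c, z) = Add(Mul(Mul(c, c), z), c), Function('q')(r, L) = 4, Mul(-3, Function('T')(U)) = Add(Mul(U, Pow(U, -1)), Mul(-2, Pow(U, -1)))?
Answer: -3969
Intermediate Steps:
Function('T')(U) = Add(Rational(-1, 3), Mul(Rational(2, 3), Pow(U, -1))) (Function('T')(U) = Mul(Rational(-1, 3), Add(Mul(U, Pow(U, -1)), Mul(-2, Pow(U, -1)))) = Mul(Rational(-1, 3), Add(1, Mul(-2, Pow(U, -1)))) = Add(Rational(-1, 3), Mul(Rational(2, 3), Pow(U, -1))))
Function('J')(c, z) = Add(c, Mul(z, Pow(c, 2))) (Function('J')(c, z) = Add(Mul(Pow(c, 2), z), c) = Add(Mul(z, Pow(c, 2)), c) = Add(c, Mul(z, Pow(c, 2))))
Function('Y')(k, b) = Pow(b, 2) (Function('Y')(k, b) = Mul(b, b) = Pow(b, 2))
Mul(-147, Add(-9, Function('Y')(Function('J')(0, Function('q')(4, Function('T')(-2))), 6))) = Mul(-147, Add(-9, Pow(6, 2))) = Mul(-147, Add(-9, 36)) = Mul(-147, 27) = -3969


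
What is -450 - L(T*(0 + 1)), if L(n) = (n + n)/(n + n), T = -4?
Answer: -451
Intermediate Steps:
L(n) = 1 (L(n) = (2*n)/((2*n)) = (2*n)*(1/(2*n)) = 1)
-450 - L(T*(0 + 1)) = -450 - 1*1 = -450 - 1 = -451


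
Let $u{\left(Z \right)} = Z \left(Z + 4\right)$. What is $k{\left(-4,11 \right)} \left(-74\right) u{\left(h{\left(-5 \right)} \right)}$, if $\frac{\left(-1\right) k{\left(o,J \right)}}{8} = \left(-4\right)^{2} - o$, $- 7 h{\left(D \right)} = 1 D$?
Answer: $\frac{1953600}{49} \approx 39869.0$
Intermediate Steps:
$h{\left(D \right)} = - \frac{D}{7}$ ($h{\left(D \right)} = - \frac{1 D}{7} = - \frac{D}{7}$)
$k{\left(o,J \right)} = -128 + 8 o$ ($k{\left(o,J \right)} = - 8 \left(\left(-4\right)^{2} - o\right) = - 8 \left(16 - o\right) = -128 + 8 o$)
$u{\left(Z \right)} = Z \left(4 + Z\right)$
$k{\left(-4,11 \right)} \left(-74\right) u{\left(h{\left(-5 \right)} \right)} = \left(-128 + 8 \left(-4\right)\right) \left(-74\right) \left(- \frac{1}{7}\right) \left(-5\right) \left(4 - - \frac{5}{7}\right) = \left(-128 - 32\right) \left(-74\right) \frac{5 \left(4 + \frac{5}{7}\right)}{7} = \left(-160\right) \left(-74\right) \frac{5}{7} \cdot \frac{33}{7} = 11840 \cdot \frac{165}{49} = \frac{1953600}{49}$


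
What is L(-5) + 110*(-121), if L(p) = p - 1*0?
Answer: -13315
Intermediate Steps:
L(p) = p (L(p) = p + 0 = p)
L(-5) + 110*(-121) = -5 + 110*(-121) = -5 - 13310 = -13315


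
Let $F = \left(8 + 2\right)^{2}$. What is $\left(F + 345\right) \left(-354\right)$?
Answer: $-157530$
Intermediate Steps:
$F = 100$ ($F = 10^{2} = 100$)
$\left(F + 345\right) \left(-354\right) = \left(100 + 345\right) \left(-354\right) = 445 \left(-354\right) = -157530$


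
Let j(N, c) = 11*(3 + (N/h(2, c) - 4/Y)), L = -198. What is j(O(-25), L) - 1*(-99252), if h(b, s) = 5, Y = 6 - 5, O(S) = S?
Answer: 99186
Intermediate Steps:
Y = 1
j(N, c) = -11 + 11*N/5 (j(N, c) = 11*(3 + (N/5 - 4/1)) = 11*(3 + (N*(1/5) - 4*1)) = 11*(3 + (N/5 - 4)) = 11*(3 + (-4 + N/5)) = 11*(-1 + N/5) = -11 + 11*N/5)
j(O(-25), L) - 1*(-99252) = (-11 + (11/5)*(-25)) - 1*(-99252) = (-11 - 55) + 99252 = -66 + 99252 = 99186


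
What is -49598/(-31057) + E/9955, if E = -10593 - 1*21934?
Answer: -46949359/28106585 ≈ -1.6704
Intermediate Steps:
E = -32527 (E = -10593 - 21934 = -32527)
-49598/(-31057) + E/9955 = -49598/(-31057) - 32527/9955 = -49598*(-1/31057) - 32527*1/9955 = 49598/31057 - 2957/905 = -46949359/28106585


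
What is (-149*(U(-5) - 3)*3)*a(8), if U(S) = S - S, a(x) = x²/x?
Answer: 10728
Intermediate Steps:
a(x) = x
U(S) = 0
(-149*(U(-5) - 3)*3)*a(8) = -149*(0 - 3)*3*8 = -(-447)*3*8 = -149*(-9)*8 = 1341*8 = 10728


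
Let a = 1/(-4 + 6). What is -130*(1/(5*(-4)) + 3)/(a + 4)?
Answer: -767/9 ≈ -85.222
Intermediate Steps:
a = ½ (a = 1/2 = ½ ≈ 0.50000)
-130*(1/(5*(-4)) + 3)/(a + 4) = -130*(1/(5*(-4)) + 3)/(½ + 4) = -130*((⅕)*(-¼) + 3)/9/2 = -130*(-1/20 + 3)*2/9 = -767*2/(2*9) = -130*59/90 = -767/9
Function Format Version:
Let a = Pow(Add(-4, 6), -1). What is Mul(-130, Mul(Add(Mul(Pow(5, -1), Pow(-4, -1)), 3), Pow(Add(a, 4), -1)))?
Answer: Rational(-767, 9) ≈ -85.222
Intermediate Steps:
a = Rational(1, 2) (a = Pow(2, -1) = Rational(1, 2) ≈ 0.50000)
Mul(-130, Mul(Add(Mul(Pow(5, -1), Pow(-4, -1)), 3), Pow(Add(a, 4), -1))) = Mul(-130, Mul(Add(Mul(Pow(5, -1), Pow(-4, -1)), 3), Pow(Add(Rational(1, 2), 4), -1))) = Mul(-130, Mul(Add(Mul(Rational(1, 5), Rational(-1, 4)), 3), Pow(Rational(9, 2), -1))) = Mul(-130, Mul(Add(Rational(-1, 20), 3), Rational(2, 9))) = Mul(-130, Mul(Rational(59, 20), Rational(2, 9))) = Mul(-130, Rational(59, 90)) = Rational(-767, 9)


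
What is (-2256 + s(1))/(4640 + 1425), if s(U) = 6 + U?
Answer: -2249/6065 ≈ -0.37082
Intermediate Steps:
(-2256 + s(1))/(4640 + 1425) = (-2256 + (6 + 1))/(4640 + 1425) = (-2256 + 7)/6065 = -2249*1/6065 = -2249/6065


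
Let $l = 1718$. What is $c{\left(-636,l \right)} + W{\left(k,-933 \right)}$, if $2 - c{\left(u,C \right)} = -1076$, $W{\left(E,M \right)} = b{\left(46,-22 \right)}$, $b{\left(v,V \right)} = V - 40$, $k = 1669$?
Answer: $1016$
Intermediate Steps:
$b{\left(v,V \right)} = -40 + V$
$W{\left(E,M \right)} = -62$ ($W{\left(E,M \right)} = -40 - 22 = -62$)
$c{\left(u,C \right)} = 1078$ ($c{\left(u,C \right)} = 2 - -1076 = 2 + 1076 = 1078$)
$c{\left(-636,l \right)} + W{\left(k,-933 \right)} = 1078 - 62 = 1016$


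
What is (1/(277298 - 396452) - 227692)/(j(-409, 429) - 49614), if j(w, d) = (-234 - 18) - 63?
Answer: 27130412569/5949240066 ≈ 4.5603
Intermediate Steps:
j(w, d) = -315 (j(w, d) = -252 - 63 = -315)
(1/(277298 - 396452) - 227692)/(j(-409, 429) - 49614) = (1/(277298 - 396452) - 227692)/(-315 - 49614) = (1/(-119154) - 227692)/(-49929) = (-1/119154 - 227692)*(-1/49929) = -27130412569/119154*(-1/49929) = 27130412569/5949240066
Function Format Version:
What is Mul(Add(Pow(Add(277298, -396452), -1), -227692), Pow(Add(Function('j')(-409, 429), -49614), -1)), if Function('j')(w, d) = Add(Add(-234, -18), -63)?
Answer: Rational(27130412569, 5949240066) ≈ 4.5603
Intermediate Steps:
Function('j')(w, d) = -315 (Function('j')(w, d) = Add(-252, -63) = -315)
Mul(Add(Pow(Add(277298, -396452), -1), -227692), Pow(Add(Function('j')(-409, 429), -49614), -1)) = Mul(Add(Pow(Add(277298, -396452), -1), -227692), Pow(Add(-315, -49614), -1)) = Mul(Add(Pow(-119154, -1), -227692), Pow(-49929, -1)) = Mul(Add(Rational(-1, 119154), -227692), Rational(-1, 49929)) = Mul(Rational(-27130412569, 119154), Rational(-1, 49929)) = Rational(27130412569, 5949240066)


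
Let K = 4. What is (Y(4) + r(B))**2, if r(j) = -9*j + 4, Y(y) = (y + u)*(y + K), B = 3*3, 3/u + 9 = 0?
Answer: 20449/9 ≈ 2272.1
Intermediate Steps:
u = -1/3 (u = 3/(-9 + 0) = 3/(-9) = 3*(-1/9) = -1/3 ≈ -0.33333)
B = 9
Y(y) = (4 + y)*(-1/3 + y) (Y(y) = (y - 1/3)*(y + 4) = (-1/3 + y)*(4 + y) = (4 + y)*(-1/3 + y))
r(j) = 4 - 9*j
(Y(4) + r(B))**2 = ((-4/3 + 4**2 + (11/3)*4) + (4 - 9*9))**2 = ((-4/3 + 16 + 44/3) + (4 - 81))**2 = (88/3 - 77)**2 = (-143/3)**2 = 20449/9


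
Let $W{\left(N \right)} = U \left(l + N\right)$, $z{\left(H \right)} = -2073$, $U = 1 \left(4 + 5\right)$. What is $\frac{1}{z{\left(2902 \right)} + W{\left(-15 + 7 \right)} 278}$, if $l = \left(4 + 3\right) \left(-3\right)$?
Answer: $- \frac{1}{74631} \approx -1.3399 \cdot 10^{-5}$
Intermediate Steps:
$U = 9$ ($U = 1 \cdot 9 = 9$)
$l = -21$ ($l = 7 \left(-3\right) = -21$)
$W{\left(N \right)} = -189 + 9 N$ ($W{\left(N \right)} = 9 \left(-21 + N\right) = -189 + 9 N$)
$\frac{1}{z{\left(2902 \right)} + W{\left(-15 + 7 \right)} 278} = \frac{1}{-2073 + \left(-189 + 9 \left(-15 + 7\right)\right) 278} = \frac{1}{-2073 + \left(-189 + 9 \left(-8\right)\right) 278} = \frac{1}{-2073 + \left(-189 - 72\right) 278} = \frac{1}{-2073 - 72558} = \frac{1}{-74631} = - \frac{1}{74631}$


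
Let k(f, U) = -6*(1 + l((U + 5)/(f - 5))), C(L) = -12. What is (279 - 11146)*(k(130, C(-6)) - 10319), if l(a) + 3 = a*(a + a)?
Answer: 1750102780421/15625 ≈ 1.1201e+8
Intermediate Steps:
l(a) = -3 + 2*a² (l(a) = -3 + a*(a + a) = -3 + a*(2*a) = -3 + 2*a²)
k(f, U) = 12 - 12*(5 + U)²/(-5 + f)² (k(f, U) = -6*(1 + (-3 + 2*((U + 5)/(f - 5))²)) = -6*(1 + (-3 + 2*((5 + U)/(-5 + f))²)) = -6*(1 + (-3 + 2*((5 + U)²/(-5 + f)²))) = -6*(1 + (-3 + 2*(5 + U)²/(-5 + f)²)) = -6*(-2 + 2*(5 + U)²/(-5 + f)²) = 12 - 12*(5 + U)²/(-5 + f)²)
(279 - 11146)*(k(130, C(-6)) - 10319) = (279 - 11146)*((12 - 12*(5 - 12)²/(-5 + 130)²) - 10319) = -10867*((12 - 12*(-7)²/125²) - 10319) = -10867*((12 - 12*1/15625*49) - 10319) = -10867*((12 - 588/15625) - 10319) = -10867*(186912/15625 - 10319) = -10867*(-161047463/15625) = 1750102780421/15625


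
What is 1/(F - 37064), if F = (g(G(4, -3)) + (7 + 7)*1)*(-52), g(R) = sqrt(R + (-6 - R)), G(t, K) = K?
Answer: I/(4*(-9448*I + 13*sqrt(6))) ≈ -2.646e-5 + 8.9181e-8*I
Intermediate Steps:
g(R) = I*sqrt(6) (g(R) = sqrt(-6) = I*sqrt(6))
F = -728 - 52*I*sqrt(6) (F = (I*sqrt(6) + (7 + 7)*1)*(-52) = (I*sqrt(6) + 14*1)*(-52) = (I*sqrt(6) + 14)*(-52) = (14 + I*sqrt(6))*(-52) = -728 - 52*I*sqrt(6) ≈ -728.0 - 127.37*I)
1/(F - 37064) = 1/((-728 - 52*I*sqrt(6)) - 37064) = 1/(-37792 - 52*I*sqrt(6))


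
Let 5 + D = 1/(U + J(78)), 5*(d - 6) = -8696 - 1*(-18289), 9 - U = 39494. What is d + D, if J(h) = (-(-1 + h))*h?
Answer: 436622613/227455 ≈ 1919.6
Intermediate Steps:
U = -39485 (U = 9 - 1*39494 = 9 - 39494 = -39485)
J(h) = h*(1 - h) (J(h) = (1 - h)*h = h*(1 - h))
d = 9623/5 (d = 6 + (-8696 - 1*(-18289))/5 = 6 + (-8696 + 18289)/5 = 6 + (⅕)*9593 = 6 + 9593/5 = 9623/5 ≈ 1924.6)
D = -227456/45491 (D = -5 + 1/(-39485 + 78*(1 - 1*78)) = -5 + 1/(-39485 + 78*(1 - 78)) = -5 + 1/(-39485 + 78*(-77)) = -5 + 1/(-39485 - 6006) = -5 + 1/(-45491) = -5 - 1/45491 = -227456/45491 ≈ -5.0000)
d + D = 9623/5 - 227456/45491 = 436622613/227455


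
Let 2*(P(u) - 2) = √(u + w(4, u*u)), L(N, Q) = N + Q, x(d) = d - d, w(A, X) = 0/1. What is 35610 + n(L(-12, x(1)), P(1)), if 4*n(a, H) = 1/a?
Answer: 1709279/48 ≈ 35610.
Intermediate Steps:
w(A, X) = 0 (w(A, X) = 0*1 = 0)
x(d) = 0
P(u) = 2 + √u/2 (P(u) = 2 + √(u + 0)/2 = 2 + √u/2)
n(a, H) = 1/(4*a)
35610 + n(L(-12, x(1)), P(1)) = 35610 + 1/(4*(-12 + 0)) = 35610 + (¼)/(-12) = 35610 + (¼)*(-1/12) = 35610 - 1/48 = 1709279/48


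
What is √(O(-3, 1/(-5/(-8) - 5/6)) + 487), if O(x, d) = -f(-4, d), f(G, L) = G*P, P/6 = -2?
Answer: √439 ≈ 20.952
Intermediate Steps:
P = -12 (P = 6*(-2) = -12)
f(G, L) = -12*G (f(G, L) = G*(-12) = -12*G)
O(x, d) = -48 (O(x, d) = -(-12)*(-4) = -1*48 = -48)
√(O(-3, 1/(-5/(-8) - 5/6)) + 487) = √(-48 + 487) = √439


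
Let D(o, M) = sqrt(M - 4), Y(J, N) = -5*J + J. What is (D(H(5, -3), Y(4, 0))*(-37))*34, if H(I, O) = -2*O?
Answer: -2516*I*sqrt(5) ≈ -5625.9*I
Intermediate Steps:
Y(J, N) = -4*J
D(o, M) = sqrt(-4 + M)
(D(H(5, -3), Y(4, 0))*(-37))*34 = (sqrt(-4 - 4*4)*(-37))*34 = (sqrt(-4 - 16)*(-37))*34 = (sqrt(-20)*(-37))*34 = ((2*I*sqrt(5))*(-37))*34 = -74*I*sqrt(5)*34 = -2516*I*sqrt(5)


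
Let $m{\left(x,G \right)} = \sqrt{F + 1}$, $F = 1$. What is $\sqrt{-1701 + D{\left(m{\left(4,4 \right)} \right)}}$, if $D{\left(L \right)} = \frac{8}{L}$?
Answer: $\sqrt{-1701 + 4 \sqrt{2}} \approx 41.175 i$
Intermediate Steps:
$m{\left(x,G \right)} = \sqrt{2}$ ($m{\left(x,G \right)} = \sqrt{1 + 1} = \sqrt{2}$)
$\sqrt{-1701 + D{\left(m{\left(4,4 \right)} \right)}} = \sqrt{-1701 + \frac{8}{\sqrt{2}}} = \sqrt{-1701 + 8 \frac{\sqrt{2}}{2}} = \sqrt{-1701 + 4 \sqrt{2}}$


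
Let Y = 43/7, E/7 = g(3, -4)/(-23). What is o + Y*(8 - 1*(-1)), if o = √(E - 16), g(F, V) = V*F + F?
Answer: 387/7 + I*√7015/23 ≈ 55.286 + 3.6415*I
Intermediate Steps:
g(F, V) = F + F*V (g(F, V) = F*V + F = F + F*V)
E = 63/23 (E = 7*((3*(1 - 4))/(-23)) = 7*((3*(-3))*(-1/23)) = 7*(-9*(-1/23)) = 7*(9/23) = 63/23 ≈ 2.7391)
o = I*√7015/23 (o = √(63/23 - 16) = √(-305/23) = I*√7015/23 ≈ 3.6415*I)
Y = 43/7 (Y = 43*(⅐) = 43/7 ≈ 6.1429)
o + Y*(8 - 1*(-1)) = I*√7015/23 + 43*(8 - 1*(-1))/7 = I*√7015/23 + 43*(8 + 1)/7 = I*√7015/23 + (43/7)*9 = I*√7015/23 + 387/7 = 387/7 + I*√7015/23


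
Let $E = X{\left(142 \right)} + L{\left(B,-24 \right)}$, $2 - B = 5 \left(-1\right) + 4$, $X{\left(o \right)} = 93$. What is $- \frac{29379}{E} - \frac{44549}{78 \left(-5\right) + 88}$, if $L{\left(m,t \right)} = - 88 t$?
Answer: $\frac{4255147}{31710} \approx 134.19$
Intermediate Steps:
$B = 3$ ($B = 2 - \left(5 \left(-1\right) + 4\right) = 2 - \left(-5 + 4\right) = 2 - -1 = 2 + 1 = 3$)
$E = 2205$ ($E = 93 - -2112 = 93 + 2112 = 2205$)
$- \frac{29379}{E} - \frac{44549}{78 \left(-5\right) + 88} = - \frac{29379}{2205} - \frac{44549}{78 \left(-5\right) + 88} = \left(-29379\right) \frac{1}{2205} - \frac{44549}{-390 + 88} = - \frac{1399}{105} - \frac{44549}{-302} = - \frac{1399}{105} - - \frac{44549}{302} = - \frac{1399}{105} + \frac{44549}{302} = \frac{4255147}{31710}$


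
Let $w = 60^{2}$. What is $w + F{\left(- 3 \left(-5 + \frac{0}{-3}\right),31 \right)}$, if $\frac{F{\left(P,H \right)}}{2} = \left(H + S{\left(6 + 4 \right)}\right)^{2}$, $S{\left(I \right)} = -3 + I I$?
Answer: $36368$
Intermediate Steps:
$S{\left(I \right)} = -3 + I^{2}$
$F{\left(P,H \right)} = 2 \left(97 + H\right)^{2}$ ($F{\left(P,H \right)} = 2 \left(H - \left(3 - \left(6 + 4\right)^{2}\right)\right)^{2} = 2 \left(H - \left(3 - 10^{2}\right)\right)^{2} = 2 \left(H + \left(-3 + 100\right)\right)^{2} = 2 \left(H + 97\right)^{2} = 2 \left(97 + H\right)^{2}$)
$w = 3600$
$w + F{\left(- 3 \left(-5 + \frac{0}{-3}\right),31 \right)} = 3600 + 2 \left(97 + 31\right)^{2} = 3600 + 2 \cdot 128^{2} = 3600 + 2 \cdot 16384 = 3600 + 32768 = 36368$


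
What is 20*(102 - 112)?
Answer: -200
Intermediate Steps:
20*(102 - 112) = 20*(-10) = -200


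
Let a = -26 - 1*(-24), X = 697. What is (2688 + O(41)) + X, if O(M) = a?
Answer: 3383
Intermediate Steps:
a = -2 (a = -26 + 24 = -2)
O(M) = -2
(2688 + O(41)) + X = (2688 - 2) + 697 = 2686 + 697 = 3383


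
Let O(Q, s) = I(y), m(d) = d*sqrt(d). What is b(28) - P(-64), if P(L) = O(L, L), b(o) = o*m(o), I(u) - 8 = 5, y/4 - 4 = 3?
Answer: -13 + 1568*sqrt(7) ≈ 4135.5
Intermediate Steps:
y = 28 (y = 16 + 4*3 = 16 + 12 = 28)
m(d) = d**(3/2)
I(u) = 13 (I(u) = 8 + 5 = 13)
b(o) = o**(5/2) (b(o) = o*o**(3/2) = o**(5/2))
O(Q, s) = 13
P(L) = 13
b(28) - P(-64) = 28**(5/2) - 1*13 = 1568*sqrt(7) - 13 = -13 + 1568*sqrt(7)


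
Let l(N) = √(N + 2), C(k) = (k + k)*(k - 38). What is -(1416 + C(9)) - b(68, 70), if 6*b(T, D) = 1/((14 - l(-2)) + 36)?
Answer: -268201/300 ≈ -894.00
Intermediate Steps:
C(k) = 2*k*(-38 + k) (C(k) = (2*k)*(-38 + k) = 2*k*(-38 + k))
l(N) = √(2 + N)
b(T, D) = 1/300 (b(T, D) = 1/(6*((14 - √(2 - 2)) + 36)) = 1/(6*((14 - √0) + 36)) = 1/(6*((14 - 1*0) + 36)) = 1/(6*((14 + 0) + 36)) = 1/(6*(14 + 36)) = (⅙)/50 = (⅙)*(1/50) = 1/300)
-(1416 + C(9)) - b(68, 70) = -(1416 + 2*9*(-38 + 9)) - 1*1/300 = -(1416 + 2*9*(-29)) - 1/300 = -(1416 - 522) - 1/300 = -1*894 - 1/300 = -894 - 1/300 = -268201/300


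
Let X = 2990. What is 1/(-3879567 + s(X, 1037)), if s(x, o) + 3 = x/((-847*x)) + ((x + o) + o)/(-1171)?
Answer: -991837/3847905360469 ≈ -2.5776e-7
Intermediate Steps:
s(x, o) = -2542/847 - 2*o/1171 - x/1171 (s(x, o) = -3 + (x/((-847*x)) + ((x + o) + o)/(-1171)) = -3 + (x*(-1/(847*x)) + ((o + x) + o)*(-1/1171)) = -3 + (-1/847 + (x + 2*o)*(-1/1171)) = -3 + (-1/847 + (-2*o/1171 - x/1171)) = -3 + (-1/847 - 2*o/1171 - x/1171) = -2542/847 - 2*o/1171 - x/1171)
1/(-3879567 + s(X, 1037)) = 1/(-3879567 + (-2542/847 - 2/1171*1037 - 1/1171*2990)) = 1/(-3879567 + (-2542/847 - 2074/1171 - 2990/1171)) = 1/(-3879567 - 7265890/991837) = 1/(-3847905360469/991837) = -991837/3847905360469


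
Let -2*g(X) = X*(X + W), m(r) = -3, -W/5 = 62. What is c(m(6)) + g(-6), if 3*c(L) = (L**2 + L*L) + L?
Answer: -943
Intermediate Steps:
W = -310 (W = -5*62 = -310)
c(L) = L/3 + 2*L**2/3 (c(L) = ((L**2 + L*L) + L)/3 = ((L**2 + L**2) + L)/3 = (2*L**2 + L)/3 = (L + 2*L**2)/3 = L/3 + 2*L**2/3)
g(X) = -X*(-310 + X)/2 (g(X) = -X*(X - 310)/2 = -X*(-310 + X)/2)
c(m(6)) + g(-6) = (1/3)*(-3)*(1 + 2*(-3)) + (1/2)*(-6)*(310 - 1*(-6)) = (1/3)*(-3)*(1 - 6) + (1/2)*(-6)*(310 + 6) = (1/3)*(-3)*(-5) + (1/2)*(-6)*316 = 5 - 948 = -943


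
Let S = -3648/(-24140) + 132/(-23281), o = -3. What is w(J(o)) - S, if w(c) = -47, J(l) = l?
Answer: -6623974897/140500835 ≈ -47.145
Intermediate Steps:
S = 20435652/140500835 (S = -3648*(-1/24140) + 132*(-1/23281) = 912/6035 - 132/23281 = 20435652/140500835 ≈ 0.14545)
w(J(o)) - S = -47 - 1*20435652/140500835 = -47 - 20435652/140500835 = -6623974897/140500835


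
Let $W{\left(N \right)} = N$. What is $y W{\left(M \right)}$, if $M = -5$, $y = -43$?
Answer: $215$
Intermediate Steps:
$y W{\left(M \right)} = \left(-43\right) \left(-5\right) = 215$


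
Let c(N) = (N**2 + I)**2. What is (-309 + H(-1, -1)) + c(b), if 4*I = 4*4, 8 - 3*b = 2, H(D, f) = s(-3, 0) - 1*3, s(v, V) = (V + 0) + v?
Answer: -251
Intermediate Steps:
s(v, V) = V + v
H(D, f) = -6 (H(D, f) = (0 - 3) - 1*3 = -3 - 3 = -6)
b = 2 (b = 8/3 - 1/3*2 = 8/3 - 2/3 = 2)
I = 4 (I = (4*4)/4 = (1/4)*16 = 4)
c(N) = (4 + N**2)**2 (c(N) = (N**2 + 4)**2 = (4 + N**2)**2)
(-309 + H(-1, -1)) + c(b) = (-309 - 6) + (4 + 2**2)**2 = -315 + (4 + 4)**2 = -315 + 8**2 = -315 + 64 = -251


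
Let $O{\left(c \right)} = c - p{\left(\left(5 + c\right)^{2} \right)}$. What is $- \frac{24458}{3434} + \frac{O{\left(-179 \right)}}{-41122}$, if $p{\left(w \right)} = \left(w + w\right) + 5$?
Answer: $- \frac{199298613}{35303237} \approx -5.6453$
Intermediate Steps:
$p{\left(w \right)} = 5 + 2 w$ ($p{\left(w \right)} = 2 w + 5 = 5 + 2 w$)
$O{\left(c \right)} = -5 + c - 2 \left(5 + c\right)^{2}$ ($O{\left(c \right)} = c - \left(5 + 2 \left(5 + c\right)^{2}\right) = -5 + c - 2 \left(5 + c\right)^{2}$)
$- \frac{24458}{3434} + \frac{O{\left(-179 \right)}}{-41122} = - \frac{24458}{3434} + \frac{-5 - 179 - 2 \left(5 - 179\right)^{2}}{-41122} = \left(-24458\right) \frac{1}{3434} + \left(-5 - 179 - 2 \left(-174\right)^{2}\right) \left(- \frac{1}{41122}\right) = - \frac{12229}{1717} + \left(-5 - 179 - 60552\right) \left(- \frac{1}{41122}\right) = - \frac{12229}{1717} - - \frac{30368}{20561} = - \frac{12229}{1717} + \frac{30368}{20561} = - \frac{199298613}{35303237}$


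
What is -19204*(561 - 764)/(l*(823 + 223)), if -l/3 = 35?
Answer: -278458/7845 ≈ -35.495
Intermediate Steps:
l = -105 (l = -3*35 = -105)
-19204*(561 - 764)/(l*(823 + 223)) = -19204*(-(561 - 764)/(105*(823 + 223))) = -19204/((1046/(-203))*(-105)) = -19204/((1046*(-1/203))*(-105)) = -19204/((-1046/203*(-105))) = -19204/15690/29 = -19204*29/15690 = -278458/7845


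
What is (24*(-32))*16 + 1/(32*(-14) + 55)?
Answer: -4829185/393 ≈ -12288.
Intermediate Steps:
(24*(-32))*16 + 1/(32*(-14) + 55) = -768*16 + 1/(-448 + 55) = -12288 + 1/(-393) = -12288 - 1/393 = -4829185/393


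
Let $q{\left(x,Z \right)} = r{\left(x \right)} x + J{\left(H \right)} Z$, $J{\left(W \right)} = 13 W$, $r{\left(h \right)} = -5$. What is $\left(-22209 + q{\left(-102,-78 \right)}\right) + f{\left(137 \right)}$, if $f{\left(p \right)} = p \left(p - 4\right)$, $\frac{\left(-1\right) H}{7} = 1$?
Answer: $3620$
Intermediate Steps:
$H = -7$ ($H = \left(-7\right) 1 = -7$)
$q{\left(x,Z \right)} = - 91 Z - 5 x$ ($q{\left(x,Z \right)} = - 5 x + 13 \left(-7\right) Z = - 5 x - 91 Z = - 91 Z - 5 x$)
$f{\left(p \right)} = p \left(-4 + p\right)$
$\left(-22209 + q{\left(-102,-78 \right)}\right) + f{\left(137 \right)} = \left(-22209 - -7608\right) + 137 \left(-4 + 137\right) = \left(-22209 + \left(7098 + 510\right)\right) + 137 \cdot 133 = \left(-22209 + 7608\right) + 18221 = -14601 + 18221 = 3620$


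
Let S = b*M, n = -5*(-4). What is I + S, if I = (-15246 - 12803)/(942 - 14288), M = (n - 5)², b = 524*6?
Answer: 9440988449/13346 ≈ 7.0740e+5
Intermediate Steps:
b = 3144
n = 20
M = 225 (M = (20 - 5)² = 15² = 225)
S = 707400 (S = 3144*225 = 707400)
I = 28049/13346 (I = -28049/(-13346) = -28049*(-1/13346) = 28049/13346 ≈ 2.1017)
I + S = 28049/13346 + 707400 = 9440988449/13346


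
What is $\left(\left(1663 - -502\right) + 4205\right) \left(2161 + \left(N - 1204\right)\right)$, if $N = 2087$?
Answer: $19390280$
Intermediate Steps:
$\left(\left(1663 - -502\right) + 4205\right) \left(2161 + \left(N - 1204\right)\right) = \left(\left(1663 - -502\right) + 4205\right) \left(2161 + \left(2087 - 1204\right)\right) = \left(\left(1663 + 502\right) + 4205\right) \left(2161 + \left(2087 - 1204\right)\right) = \left(2165 + 4205\right) \left(2161 + 883\right) = 6370 \cdot 3044 = 19390280$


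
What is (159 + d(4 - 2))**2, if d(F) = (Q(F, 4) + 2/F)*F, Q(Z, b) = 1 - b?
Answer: 24025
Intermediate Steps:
d(F) = F*(-3 + 2/F) (d(F) = ((1 - 1*4) + 2/F)*F = ((1 - 4) + 2/F)*F = (-3 + 2/F)*F = F*(-3 + 2/F))
(159 + d(4 - 2))**2 = (159 + (2 - 3*(4 - 2)))**2 = (159 + (2 - 3*2))**2 = (159 + (2 - 6))**2 = (159 - 4)**2 = 155**2 = 24025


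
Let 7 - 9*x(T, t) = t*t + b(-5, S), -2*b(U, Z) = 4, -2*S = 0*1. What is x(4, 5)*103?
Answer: -1648/9 ≈ -183.11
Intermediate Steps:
S = 0 (S = -0 = -½*0 = 0)
b(U, Z) = -2 (b(U, Z) = -½*4 = -2)
x(T, t) = 1 - t²/9 (x(T, t) = 7/9 - (t*t - 2)/9 = 7/9 - (t² - 2)/9 = 7/9 - (-2 + t²)/9 = 7/9 + (2/9 - t²/9) = 1 - t²/9)
x(4, 5)*103 = (1 - ⅑*5²)*103 = (1 - ⅑*25)*103 = (1 - 25/9)*103 = -16/9*103 = -1648/9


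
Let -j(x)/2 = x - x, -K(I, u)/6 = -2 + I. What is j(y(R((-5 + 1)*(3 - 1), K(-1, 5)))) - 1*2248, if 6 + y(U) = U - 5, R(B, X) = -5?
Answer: -2248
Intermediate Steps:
K(I, u) = 12 - 6*I (K(I, u) = -6*(-2 + I) = 12 - 6*I)
y(U) = -11 + U (y(U) = -6 + (U - 5) = -6 + (-5 + U) = -11 + U)
j(x) = 0 (j(x) = -2*(x - x) = -2*0 = 0)
j(y(R((-5 + 1)*(3 - 1), K(-1, 5)))) - 1*2248 = 0 - 1*2248 = 0 - 2248 = -2248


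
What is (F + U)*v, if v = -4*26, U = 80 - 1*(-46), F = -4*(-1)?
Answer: -13520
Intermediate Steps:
F = 4
U = 126 (U = 80 + 46 = 126)
v = -104
(F + U)*v = (4 + 126)*(-104) = 130*(-104) = -13520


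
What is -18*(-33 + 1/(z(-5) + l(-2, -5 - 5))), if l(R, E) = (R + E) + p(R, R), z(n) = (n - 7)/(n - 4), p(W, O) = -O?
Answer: 7749/13 ≈ 596.08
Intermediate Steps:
z(n) = (-7 + n)/(-4 + n)
l(R, E) = E (l(R, E) = (R + E) - R = (E + R) - R = E)
-18*(-33 + 1/(z(-5) + l(-2, -5 - 5))) = -18*(-33 + 1/((-7 - 5)/(-4 - 5) + (-5 - 5))) = -18*(-33 + 1/(-12/(-9) - 10)) = -18*(-33 + 1/(-⅑*(-12) - 10)) = -18*(-33 + 1/(4/3 - 10)) = -18*(-33 + 1/(-26/3)) = -18*(-33 - 3/26) = -18*(-861/26) = 7749/13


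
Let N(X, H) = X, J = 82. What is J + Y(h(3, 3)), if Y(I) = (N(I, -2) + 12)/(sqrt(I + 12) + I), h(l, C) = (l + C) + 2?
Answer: 942/11 - 10*sqrt(5)/11 ≈ 83.604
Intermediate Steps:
h(l, C) = 2 + C + l (h(l, C) = (C + l) + 2 = 2 + C + l)
Y(I) = (12 + I)/(I + sqrt(12 + I)) (Y(I) = (I + 12)/(sqrt(I + 12) + I) = (12 + I)/(sqrt(12 + I) + I) = (12 + I)/(I + sqrt(12 + I)))
J + Y(h(3, 3)) = 82 + (12 + (2 + 3 + 3))/((2 + 3 + 3) + sqrt(12 + (2 + 3 + 3))) = 82 + (12 + 8)/(8 + sqrt(12 + 8)) = 82 + 20/(8 + sqrt(20)) = 82 + 20/(8 + 2*sqrt(5))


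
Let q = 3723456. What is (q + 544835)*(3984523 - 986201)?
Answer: 12797710807702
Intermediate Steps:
(q + 544835)*(3984523 - 986201) = (3723456 + 544835)*(3984523 - 986201) = 4268291*2998322 = 12797710807702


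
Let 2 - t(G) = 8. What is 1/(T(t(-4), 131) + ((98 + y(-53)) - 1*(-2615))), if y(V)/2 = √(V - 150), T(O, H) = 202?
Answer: 2915/8498037 - 2*I*√203/8498037 ≈ 0.00034302 - 3.3532e-6*I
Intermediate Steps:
t(G) = -6 (t(G) = 2 - 1*8 = 2 - 8 = -6)
y(V) = 2*√(-150 + V) (y(V) = 2*√(V - 150) = 2*√(-150 + V))
1/(T(t(-4), 131) + ((98 + y(-53)) - 1*(-2615))) = 1/(202 + ((98 + 2*√(-150 - 53)) - 1*(-2615))) = 1/(202 + ((98 + 2*√(-203)) + 2615)) = 1/(202 + ((98 + 2*(I*√203)) + 2615)) = 1/(202 + ((98 + 2*I*√203) + 2615)) = 1/(202 + (2713 + 2*I*√203)) = 1/(2915 + 2*I*√203)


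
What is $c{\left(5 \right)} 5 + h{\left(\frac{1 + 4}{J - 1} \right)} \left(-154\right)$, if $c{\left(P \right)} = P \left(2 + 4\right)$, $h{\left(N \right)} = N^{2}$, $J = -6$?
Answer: $\frac{500}{7} \approx 71.429$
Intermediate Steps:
$c{\left(P \right)} = 6 P$ ($c{\left(P \right)} = P 6 = 6 P$)
$c{\left(5 \right)} 5 + h{\left(\frac{1 + 4}{J - 1} \right)} \left(-154\right) = 6 \cdot 5 \cdot 5 + \left(\frac{1 + 4}{-6 - 1}\right)^{2} \left(-154\right) = 30 \cdot 5 + \left(\frac{5}{-7}\right)^{2} \left(-154\right) = 150 + \left(5 \left(- \frac{1}{7}\right)\right)^{2} \left(-154\right) = 150 + \left(- \frac{5}{7}\right)^{2} \left(-154\right) = 150 + \frac{25}{49} \left(-154\right) = 150 - \frac{550}{7} = \frac{500}{7}$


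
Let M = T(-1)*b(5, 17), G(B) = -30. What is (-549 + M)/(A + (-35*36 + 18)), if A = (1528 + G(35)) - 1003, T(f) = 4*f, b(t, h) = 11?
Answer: 593/747 ≈ 0.79384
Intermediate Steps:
A = 495 (A = (1528 - 30) - 1003 = 1498 - 1003 = 495)
M = -44 (M = (4*(-1))*11 = -4*11 = -44)
(-549 + M)/(A + (-35*36 + 18)) = (-549 - 44)/(495 + (-35*36 + 18)) = -593/(495 + (-1260 + 18)) = -593/(495 - 1242) = -593/(-747) = -593*(-1/747) = 593/747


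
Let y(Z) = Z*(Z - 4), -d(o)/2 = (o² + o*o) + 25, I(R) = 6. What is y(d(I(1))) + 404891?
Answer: 443303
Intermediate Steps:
d(o) = -50 - 4*o² (d(o) = -2*((o² + o*o) + 25) = -2*((o² + o²) + 25) = -2*(2*o² + 25) = -2*(25 + 2*o²) = -50 - 4*o²)
y(Z) = Z*(-4 + Z)
y(d(I(1))) + 404891 = (-50 - 4*6²)*(-4 + (-50 - 4*6²)) + 404891 = (-50 - 4*36)*(-4 + (-50 - 4*36)) + 404891 = (-50 - 144)*(-4 + (-50 - 144)) + 404891 = -194*(-4 - 194) + 404891 = -194*(-198) + 404891 = 38412 + 404891 = 443303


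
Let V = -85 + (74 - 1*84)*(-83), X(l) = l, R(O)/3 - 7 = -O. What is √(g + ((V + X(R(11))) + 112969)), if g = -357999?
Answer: I*√244297 ≈ 494.26*I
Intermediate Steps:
R(O) = 21 - 3*O (R(O) = 21 + 3*(-O) = 21 - 3*O)
V = 745 (V = -85 + (74 - 84)*(-83) = -85 - 10*(-83) = -85 + 830 = 745)
√(g + ((V + X(R(11))) + 112969)) = √(-357999 + ((745 + (21 - 3*11)) + 112969)) = √(-357999 + ((745 + (21 - 33)) + 112969)) = √(-357999 + ((745 - 12) + 112969)) = √(-357999 + (733 + 112969)) = √(-357999 + 113702) = √(-244297) = I*√244297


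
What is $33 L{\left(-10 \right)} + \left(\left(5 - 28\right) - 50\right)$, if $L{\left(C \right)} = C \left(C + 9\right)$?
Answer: $257$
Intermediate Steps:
$L{\left(C \right)} = C \left(9 + C\right)$
$33 L{\left(-10 \right)} + \left(\left(5 - 28\right) - 50\right) = 33 \left(- 10 \left(9 - 10\right)\right) + \left(\left(5 - 28\right) - 50\right) = 33 \left(\left(-10\right) \left(-1\right)\right) - 73 = 33 \cdot 10 - 73 = 330 - 73 = 257$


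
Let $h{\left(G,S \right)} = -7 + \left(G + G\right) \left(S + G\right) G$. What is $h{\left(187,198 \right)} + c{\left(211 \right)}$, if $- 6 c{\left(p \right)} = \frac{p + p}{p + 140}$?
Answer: $\frac{28353207308}{1053} \approx 2.6926 \cdot 10^{7}$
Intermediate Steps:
$c{\left(p \right)} = - \frac{p}{3 \left(140 + p\right)}$ ($c{\left(p \right)} = - \frac{\left(p + p\right) \frac{1}{p + 140}}{6} = - \frac{2 p \frac{1}{140 + p}}{6} = - \frac{p}{3 \left(140 + p\right)}$)
$h{\left(G,S \right)} = -7 + 2 G^{2} \left(G + S\right)$ ($h{\left(G,S \right)} = -7 + 2 G \left(G + S\right) G = -7 + 2 G^{2} \left(G + S\right)$)
$h{\left(187,198 \right)} + c{\left(211 \right)} = \left(-7 + 2 \cdot 187^{3} + 2 \cdot 198 \cdot 187^{2}\right) - \frac{211}{420 + 3 \cdot 211} = \left(-7 + 2 \cdot 6539203 + 2 \cdot 198 \cdot 34969\right) - \frac{211}{420 + 633} = \left(-7 + 13078406 + 13847724\right) - \frac{211}{1053} = 26926123 - 211 \cdot \frac{1}{1053} = 26926123 - \frac{211}{1053} = \frac{28353207308}{1053}$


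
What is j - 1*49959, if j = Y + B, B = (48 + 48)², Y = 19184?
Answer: -21559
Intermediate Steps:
B = 9216 (B = 96² = 9216)
j = 28400 (j = 19184 + 9216 = 28400)
j - 1*49959 = 28400 - 1*49959 = 28400 - 49959 = -21559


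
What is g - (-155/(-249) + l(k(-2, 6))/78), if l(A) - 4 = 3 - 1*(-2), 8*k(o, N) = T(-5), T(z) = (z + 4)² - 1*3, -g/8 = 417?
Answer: -21602041/6474 ≈ -3336.7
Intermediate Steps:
g = -3336 (g = -8*417 = -3336)
T(z) = -3 + (4 + z)² (T(z) = (4 + z)² - 3 = -3 + (4 + z)²)
k(o, N) = -¼ (k(o, N) = (-3 + (4 - 5)²)/8 = (-3 + (-1)²)/8 = (-3 + 1)/8 = (⅛)*(-2) = -¼)
l(A) = 9 (l(A) = 4 + (3 - 1*(-2)) = 4 + (3 + 2) = 4 + 5 = 9)
g - (-155/(-249) + l(k(-2, 6))/78) = -3336 - (-155/(-249) + 9/78) = -3336 - (-155*(-1/249) + 9*(1/78)) = -3336 - (155/249 + 3/26) = -3336 - 1*4777/6474 = -3336 - 4777/6474 = -21602041/6474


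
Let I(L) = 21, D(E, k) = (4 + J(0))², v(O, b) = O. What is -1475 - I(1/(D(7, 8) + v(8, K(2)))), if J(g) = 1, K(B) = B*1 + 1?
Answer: -1496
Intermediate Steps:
K(B) = 1 + B (K(B) = B + 1 = 1 + B)
D(E, k) = 25 (D(E, k) = (4 + 1)² = 5² = 25)
-1475 - I(1/(D(7, 8) + v(8, K(2)))) = -1475 - 1*21 = -1475 - 21 = -1496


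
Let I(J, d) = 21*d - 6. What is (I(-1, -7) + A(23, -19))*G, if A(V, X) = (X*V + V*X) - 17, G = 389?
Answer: -406116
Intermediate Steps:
I(J, d) = -6 + 21*d
A(V, X) = -17 + 2*V*X (A(V, X) = (V*X + V*X) - 17 = 2*V*X - 17 = -17 + 2*V*X)
(I(-1, -7) + A(23, -19))*G = ((-6 + 21*(-7)) + (-17 + 2*23*(-19)))*389 = ((-6 - 147) + (-17 - 874))*389 = (-153 - 891)*389 = -1044*389 = -406116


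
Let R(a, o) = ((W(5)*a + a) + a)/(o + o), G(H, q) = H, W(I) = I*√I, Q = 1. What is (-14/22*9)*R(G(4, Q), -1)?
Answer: 252/11 + 630*√5/11 ≈ 150.97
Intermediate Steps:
W(I) = I^(3/2)
R(a, o) = (2*a + 5*a*√5)/(2*o) (R(a, o) = ((5^(3/2)*a + a) + a)/(o + o) = (((5*√5)*a + a) + a)/((2*o)) = ((5*a*√5 + a) + a)*(1/(2*o)) = ((a + 5*a*√5) + a)*(1/(2*o)) = (2*a + 5*a*√5)*(1/(2*o)) = (2*a + 5*a*√5)/(2*o))
(-14/22*9)*R(G(4, Q), -1) = (-14/22*9)*((½)*4*(2 + 5*√5)/(-1)) = (-14*1/22*9)*((½)*4*(-1)*(2 + 5*√5)) = (-7/11*9)*(-4 - 10*√5) = -63*(-4 - 10*√5)/11 = 252/11 + 630*√5/11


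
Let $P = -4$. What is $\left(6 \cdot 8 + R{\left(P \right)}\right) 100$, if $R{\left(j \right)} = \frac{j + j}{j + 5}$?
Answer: $4000$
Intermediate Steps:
$R{\left(j \right)} = \frac{2 j}{5 + j}$
$\left(6 \cdot 8 + R{\left(P \right)}\right) 100 = \left(6 \cdot 8 + 2 \left(-4\right) \frac{1}{5 - 4}\right) 100 = \left(48 + 2 \left(-4\right) 1^{-1}\right) 100 = \left(48 + 2 \left(-4\right) 1\right) 100 = \left(48 - 8\right) 100 = 40 \cdot 100 = 4000$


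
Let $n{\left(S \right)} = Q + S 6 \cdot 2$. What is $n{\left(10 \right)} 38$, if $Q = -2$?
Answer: $4484$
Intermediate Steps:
$n{\left(S \right)} = -2 + 12 S$ ($n{\left(S \right)} = -2 + S 6 \cdot 2 = -2 + 6 S 2 = -2 + 12 S$)
$n{\left(10 \right)} 38 = \left(-2 + 12 \cdot 10\right) 38 = \left(-2 + 120\right) 38 = 118 \cdot 38 = 4484$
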